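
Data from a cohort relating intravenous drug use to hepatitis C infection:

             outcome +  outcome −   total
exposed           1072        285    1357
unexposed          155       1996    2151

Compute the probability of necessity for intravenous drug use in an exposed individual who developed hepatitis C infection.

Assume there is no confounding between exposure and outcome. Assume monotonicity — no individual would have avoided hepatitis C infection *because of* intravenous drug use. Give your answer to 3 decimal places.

PN ≈ 0.909

p₁ = P(outcome | exposed) = 1072/1357 = 0.78998
p₀ = P(outcome | unexposed) = 155/2151 = 0.07206
Under exogeneity and monotonicity, PN = (p₁ − p₀) / p₁.
PN = (0.78998 − 0.07206) / 0.78998 = 0.71792 / 0.78998 ≈ 0.9088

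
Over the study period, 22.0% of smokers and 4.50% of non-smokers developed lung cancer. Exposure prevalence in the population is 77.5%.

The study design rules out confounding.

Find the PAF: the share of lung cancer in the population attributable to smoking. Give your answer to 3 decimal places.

PAF ≈ 0.751

p₁ = 0.22, p₀ = 0.045.
Overall risk P(Y=1) = π·p₁ + (1−π)·p₀ = 0.775×0.22 + 0.225×0.045 = 0.18063.
Under exogeneity, PAF = [P(Y=1) − p₀] / P(Y=1).
PAF = (0.18063 − 0.045) / 0.18063 ≈ 0.7509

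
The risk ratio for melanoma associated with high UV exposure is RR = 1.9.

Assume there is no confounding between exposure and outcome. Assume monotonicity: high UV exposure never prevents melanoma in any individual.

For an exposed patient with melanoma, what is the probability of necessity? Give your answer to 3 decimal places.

PN ≈ 0.474

Under exogeneity and monotonicity, PN = (RR − 1) / RR = 1 − 1/RR.
PN = (1.9 − 1) / 1.9 = 0.9 / 1.9 ≈ 0.4737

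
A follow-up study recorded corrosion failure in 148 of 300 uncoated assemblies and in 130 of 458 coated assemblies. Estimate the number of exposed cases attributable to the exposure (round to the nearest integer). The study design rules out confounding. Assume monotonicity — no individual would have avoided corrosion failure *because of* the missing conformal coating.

about 63 cases

p₁ = P(outcome | exposed) = 148/300 = 0.49333
p₀ = P(outcome | unexposed) = 130/458 = 0.28384
PN = (p₁ − p₀)/p₁ = (0.49333 − 0.28384) / 0.49333 ≈ 0.42464.
Attributable cases ≈ PN × (exposed cases) = 0.42464 × 148 ≈ 62.85.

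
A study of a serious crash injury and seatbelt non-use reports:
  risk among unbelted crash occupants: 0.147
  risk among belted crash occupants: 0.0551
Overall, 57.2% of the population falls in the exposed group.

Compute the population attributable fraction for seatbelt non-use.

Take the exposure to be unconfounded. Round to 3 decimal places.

Let p₁ = 0.147, p₀ = 0.0551.
Overall risk P(Y=1) = π·p₁ + (1−π)·p₀ = 0.572×0.147 + 0.428×0.0551 = 0.10767.
Under exogeneity, PAF = [P(Y=1) − p₀] / P(Y=1).
PAF = (0.10767 − 0.0551) / 0.10767 ≈ 0.4882

PAF ≈ 0.488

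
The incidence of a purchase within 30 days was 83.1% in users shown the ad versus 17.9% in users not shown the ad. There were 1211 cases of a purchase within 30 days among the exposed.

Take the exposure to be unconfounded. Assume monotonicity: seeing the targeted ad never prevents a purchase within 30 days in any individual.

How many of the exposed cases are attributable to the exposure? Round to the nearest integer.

about 950 cases

p₁ = 0.831, p₀ = 0.179.
PN = (p₁ − p₀)/p₁ = (0.831 − 0.179) / 0.831 ≈ 0.78460.
Attributable cases ≈ PN × (exposed cases) = 0.78460 × 1211 ≈ 950.15.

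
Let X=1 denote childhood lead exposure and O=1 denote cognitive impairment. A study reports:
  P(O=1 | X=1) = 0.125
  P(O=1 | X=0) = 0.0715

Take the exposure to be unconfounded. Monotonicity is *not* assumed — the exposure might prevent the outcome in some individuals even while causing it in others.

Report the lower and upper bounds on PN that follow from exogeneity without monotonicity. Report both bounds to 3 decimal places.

0.428 ≤ PN ≤ 1.000

Let p₁ = 0.125, p₀ = 0.0715.
Under exogeneity alone the bounds on PN are max{0,(p₁−p₀)/p₁} ≤ PN ≤ min{1,(1−p₀)/p₁}.
  lower = (p₁ − p₀)/p₁ = 0.0535 / 0.125 ≈ 0.4280
  upper = min{1, (1 − p₀)/p₁} = 0.9285 / 0.125 ≈ 7.4280 → capped at 1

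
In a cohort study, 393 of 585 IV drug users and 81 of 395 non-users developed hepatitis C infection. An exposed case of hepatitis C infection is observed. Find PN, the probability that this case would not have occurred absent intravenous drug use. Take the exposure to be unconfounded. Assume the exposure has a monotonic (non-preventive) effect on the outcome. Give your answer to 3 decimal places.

PN ≈ 0.695

p₁ = P(outcome | exposed) = 393/585 = 0.67179
p₀ = P(outcome | unexposed) = 81/395 = 0.20506
Under exogeneity and monotonicity, PN = (p₁ − p₀) / p₁.
PN = (0.67179 − 0.20506) / 0.67179 = 0.46673 / 0.67179 ≈ 0.6948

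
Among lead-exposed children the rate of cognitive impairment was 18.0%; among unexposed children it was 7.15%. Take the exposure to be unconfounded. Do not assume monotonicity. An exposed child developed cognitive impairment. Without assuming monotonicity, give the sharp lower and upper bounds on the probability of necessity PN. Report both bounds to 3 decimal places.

0.603 ≤ PN ≤ 1.000

p₁ = 0.18, p₀ = 0.0715.
Under exogeneity alone the bounds on PN are max{0,(p₁−p₀)/p₁} ≤ PN ≤ min{1,(1−p₀)/p₁}.
  lower = (p₁ − p₀)/p₁ = 0.1085 / 0.18 ≈ 0.6028
  upper = min{1, (1 − p₀)/p₁} = 0.9285 / 0.18 ≈ 5.1583 → capped at 1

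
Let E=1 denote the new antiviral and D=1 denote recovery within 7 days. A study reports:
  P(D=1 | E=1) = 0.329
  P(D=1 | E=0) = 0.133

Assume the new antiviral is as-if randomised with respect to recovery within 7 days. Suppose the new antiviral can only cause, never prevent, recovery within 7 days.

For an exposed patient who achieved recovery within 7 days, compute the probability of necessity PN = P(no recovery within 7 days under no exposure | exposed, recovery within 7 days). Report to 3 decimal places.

Let p₁ = 0.329, p₀ = 0.133.
Under exogeneity and monotonicity, PN = (p₁ − p₀) / p₁.
PN = (0.329 − 0.133) / 0.329 = 0.196 / 0.329 ≈ 0.5957

PN ≈ 0.596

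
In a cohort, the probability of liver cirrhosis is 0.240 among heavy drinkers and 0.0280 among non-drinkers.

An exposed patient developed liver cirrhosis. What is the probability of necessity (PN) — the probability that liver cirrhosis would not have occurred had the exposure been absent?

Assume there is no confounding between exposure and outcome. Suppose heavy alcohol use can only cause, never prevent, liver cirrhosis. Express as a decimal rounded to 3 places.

Let p₁ = 0.24, p₀ = 0.028.
Under exogeneity and monotonicity, PN = (p₁ − p₀) / p₁.
PN = (0.24 − 0.028) / 0.24 = 0.212 / 0.24 ≈ 0.8833

PN ≈ 0.883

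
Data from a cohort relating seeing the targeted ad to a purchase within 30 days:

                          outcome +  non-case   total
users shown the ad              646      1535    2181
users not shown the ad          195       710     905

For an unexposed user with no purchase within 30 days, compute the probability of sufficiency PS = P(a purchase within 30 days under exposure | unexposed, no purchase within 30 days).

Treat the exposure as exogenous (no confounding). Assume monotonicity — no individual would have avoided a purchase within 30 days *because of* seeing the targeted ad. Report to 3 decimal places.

PS ≈ 0.103

p₁ = P(outcome | exposed) = 646/2181 = 0.29619
p₀ = P(outcome | unexposed) = 195/905 = 0.21547
Under exogeneity and monotonicity, PS = (p₁ − p₀) / (1 − p₀).
PS = (0.29619 − 0.21547) / (1 − 0.21547) = 0.080725 / 0.78453 ≈ 0.1029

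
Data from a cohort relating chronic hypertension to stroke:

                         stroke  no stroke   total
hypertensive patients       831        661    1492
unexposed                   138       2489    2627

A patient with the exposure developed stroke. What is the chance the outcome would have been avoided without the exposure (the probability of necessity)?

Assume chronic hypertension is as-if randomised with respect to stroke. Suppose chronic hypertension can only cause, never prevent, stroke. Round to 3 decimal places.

p₁ = P(outcome | exposed) = 831/1492 = 0.55697
p₀ = P(outcome | unexposed) = 138/2627 = 0.052531
Under exogeneity and monotonicity, PN = (p₁ − p₀) / p₁.
PN = (0.55697 − 0.052531) / 0.55697 = 0.50444 / 0.55697 ≈ 0.9057

PN ≈ 0.906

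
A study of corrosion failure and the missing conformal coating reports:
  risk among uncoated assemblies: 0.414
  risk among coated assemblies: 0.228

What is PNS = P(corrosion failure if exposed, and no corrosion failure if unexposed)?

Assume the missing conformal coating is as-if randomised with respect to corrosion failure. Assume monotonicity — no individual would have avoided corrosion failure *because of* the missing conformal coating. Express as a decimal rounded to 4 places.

PNS ≈ 0.1860

Let p₁ = 0.414, p₀ = 0.228.
Under exogeneity and monotonicity, PNS = p₁ − p₀.
PNS = 0.414 − 0.228 = 0.186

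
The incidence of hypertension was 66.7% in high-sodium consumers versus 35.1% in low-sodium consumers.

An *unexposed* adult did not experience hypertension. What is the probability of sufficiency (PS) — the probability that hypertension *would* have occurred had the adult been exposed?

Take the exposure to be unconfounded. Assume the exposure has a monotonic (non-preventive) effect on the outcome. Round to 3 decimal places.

PS ≈ 0.487

p₁ = 0.667, p₀ = 0.351.
Under exogeneity and monotonicity, PS = (p₁ − p₀) / (1 − p₀).
PS = (0.667 − 0.351) / (1 − 0.351) = 0.316 / 0.649 ≈ 0.4869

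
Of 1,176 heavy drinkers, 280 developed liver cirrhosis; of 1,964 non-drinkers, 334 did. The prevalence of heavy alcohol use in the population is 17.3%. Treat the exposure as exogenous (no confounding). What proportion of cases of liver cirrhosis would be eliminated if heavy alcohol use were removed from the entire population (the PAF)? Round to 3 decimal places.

PAF ≈ 0.065

p₁ = P(outcome | exposed) = 280/1176 = 0.2381
p₀ = P(outcome | unexposed) = 334/1964 = 0.17006
Overall risk P(Y=1) = π·p₁ + (1−π)·p₀ = 0.173×0.2381 + 0.827×0.17006 = 0.18183.
Under exogeneity, PAF = [P(Y=1) − p₀] / P(Y=1).
PAF = (0.18183 − 0.17006) / 0.18183 ≈ 0.0647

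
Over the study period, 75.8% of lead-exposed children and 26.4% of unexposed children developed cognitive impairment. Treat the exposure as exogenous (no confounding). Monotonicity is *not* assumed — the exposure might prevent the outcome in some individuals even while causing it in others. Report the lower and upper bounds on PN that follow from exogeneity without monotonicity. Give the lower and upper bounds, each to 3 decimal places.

0.652 ≤ PN ≤ 0.971

p₁ = 0.758, p₀ = 0.264.
Under exogeneity alone the bounds on PN are max{0,(p₁−p₀)/p₁} ≤ PN ≤ min{1,(1−p₀)/p₁}.
  lower = (p₁ − p₀)/p₁ = 0.494 / 0.758 ≈ 0.6517
  upper = min{1, (1 − p₀)/p₁} = 0.736 / 0.758 ≈ 0.9710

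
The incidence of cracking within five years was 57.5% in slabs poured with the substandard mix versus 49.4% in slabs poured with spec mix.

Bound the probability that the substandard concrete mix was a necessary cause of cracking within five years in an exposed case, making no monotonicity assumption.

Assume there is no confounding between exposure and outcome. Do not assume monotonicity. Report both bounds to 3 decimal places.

p₁ = 0.575, p₀ = 0.494.
Under exogeneity alone the bounds on PN are max{0,(p₁−p₀)/p₁} ≤ PN ≤ min{1,(1−p₀)/p₁}.
  lower = (p₁ − p₀)/p₁ = 0.081 / 0.575 ≈ 0.1409
  upper = min{1, (1 − p₀)/p₁} = 0.506 / 0.575 ≈ 0.8800

0.141 ≤ PN ≤ 0.880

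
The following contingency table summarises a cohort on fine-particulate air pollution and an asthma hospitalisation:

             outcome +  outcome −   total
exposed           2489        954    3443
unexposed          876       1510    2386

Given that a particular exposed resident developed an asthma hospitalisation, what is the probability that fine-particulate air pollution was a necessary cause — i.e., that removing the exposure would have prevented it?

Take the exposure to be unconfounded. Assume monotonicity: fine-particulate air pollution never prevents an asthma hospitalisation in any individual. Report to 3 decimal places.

p₁ = P(outcome | exposed) = 2489/3443 = 0.72292
p₀ = P(outcome | unexposed) = 876/2386 = 0.36714
Under exogeneity and monotonicity, PN = (p₁ − p₀) / p₁.
PN = (0.72292 − 0.36714) / 0.72292 = 0.35577 / 0.72292 ≈ 0.4921

PN ≈ 0.492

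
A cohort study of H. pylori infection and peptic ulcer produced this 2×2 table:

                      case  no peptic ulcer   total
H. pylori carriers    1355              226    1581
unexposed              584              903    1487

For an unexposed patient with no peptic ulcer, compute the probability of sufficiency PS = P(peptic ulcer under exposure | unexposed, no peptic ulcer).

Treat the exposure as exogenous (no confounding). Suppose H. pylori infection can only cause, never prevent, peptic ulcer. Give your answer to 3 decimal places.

PS ≈ 0.765

p₁ = P(outcome | exposed) = 1355/1581 = 0.85705
p₀ = P(outcome | unexposed) = 584/1487 = 0.39274
Under exogeneity and monotonicity, PS = (p₁ − p₀) / (1 − p₀).
PS = (0.85705 − 0.39274) / (1 − 0.39274) = 0.46432 / 0.60726 ≈ 0.7646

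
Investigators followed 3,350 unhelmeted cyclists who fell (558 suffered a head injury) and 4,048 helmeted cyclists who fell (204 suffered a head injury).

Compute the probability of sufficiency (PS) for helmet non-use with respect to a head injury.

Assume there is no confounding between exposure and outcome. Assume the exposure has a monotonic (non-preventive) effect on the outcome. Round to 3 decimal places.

p₁ = P(outcome | exposed) = 558/3350 = 0.16657
p₀ = P(outcome | unexposed) = 204/4048 = 0.050395
Under exogeneity and monotonicity, PS = (p₁ − p₀) / (1 − p₀).
PS = (0.16657 − 0.050395) / (1 − 0.050395) = 0.11617 / 0.9496 ≈ 0.1223

PS ≈ 0.122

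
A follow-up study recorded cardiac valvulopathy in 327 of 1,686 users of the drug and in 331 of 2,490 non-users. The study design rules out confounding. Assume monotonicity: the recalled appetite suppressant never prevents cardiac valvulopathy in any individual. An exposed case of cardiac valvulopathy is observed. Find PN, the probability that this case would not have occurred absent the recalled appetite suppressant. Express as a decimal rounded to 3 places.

PN ≈ 0.315

p₁ = P(outcome | exposed) = 327/1686 = 0.19395
p₀ = P(outcome | unexposed) = 331/2490 = 0.13293
Under exogeneity and monotonicity, PN = (p₁ − p₀) / p₁.
PN = (0.19395 − 0.13293) / 0.19395 = 0.061018 / 0.19395 ≈ 0.3146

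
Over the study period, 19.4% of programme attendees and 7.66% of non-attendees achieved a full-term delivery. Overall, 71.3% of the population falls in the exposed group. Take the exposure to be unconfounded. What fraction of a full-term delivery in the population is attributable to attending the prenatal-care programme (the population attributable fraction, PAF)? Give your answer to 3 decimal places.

p₁ = 0.194, p₀ = 0.0766.
Overall risk P(Y=1) = π·p₁ + (1−π)·p₀ = 0.713×0.194 + 0.287×0.0766 = 0.16031.
Under exogeneity, PAF = [P(Y=1) − p₀] / P(Y=1).
PAF = (0.16031 − 0.0766) / 0.16031 ≈ 0.5222

PAF ≈ 0.522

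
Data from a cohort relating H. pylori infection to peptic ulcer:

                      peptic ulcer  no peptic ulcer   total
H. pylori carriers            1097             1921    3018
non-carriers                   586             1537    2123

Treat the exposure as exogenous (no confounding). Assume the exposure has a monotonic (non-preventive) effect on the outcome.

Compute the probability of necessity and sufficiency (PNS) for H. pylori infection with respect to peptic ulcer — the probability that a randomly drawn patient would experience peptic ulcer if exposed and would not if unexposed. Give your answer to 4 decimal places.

PNS ≈ 0.0875

p₁ = P(outcome | exposed) = 1097/3018 = 0.36349
p₀ = P(outcome | unexposed) = 586/2123 = 0.27602
Under exogeneity and monotonicity, PNS = p₁ − p₀.
PNS = 0.36349 − 0.27602 = 0.087461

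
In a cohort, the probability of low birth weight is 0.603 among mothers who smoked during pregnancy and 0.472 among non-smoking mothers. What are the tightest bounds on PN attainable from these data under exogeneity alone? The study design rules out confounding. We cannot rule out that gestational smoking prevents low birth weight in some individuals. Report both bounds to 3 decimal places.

0.217 ≤ PN ≤ 0.876

Let p₁ = 0.603, p₀ = 0.472.
Under exogeneity alone the bounds on PN are max{0,(p₁−p₀)/p₁} ≤ PN ≤ min{1,(1−p₀)/p₁}.
  lower = (p₁ − p₀)/p₁ = 0.131 / 0.603 ≈ 0.2172
  upper = min{1, (1 − p₀)/p₁} = 0.528 / 0.603 ≈ 0.8756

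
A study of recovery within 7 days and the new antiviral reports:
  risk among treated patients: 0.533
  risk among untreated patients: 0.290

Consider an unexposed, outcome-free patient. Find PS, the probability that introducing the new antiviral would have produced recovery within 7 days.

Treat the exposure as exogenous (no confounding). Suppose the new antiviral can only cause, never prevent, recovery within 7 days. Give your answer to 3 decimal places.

PS ≈ 0.342

Let p₁ = 0.533, p₀ = 0.29.
Under exogeneity and monotonicity, PS = (p₁ − p₀) / (1 − p₀).
PS = (0.533 − 0.29) / (1 − 0.29) = 0.243 / 0.71 ≈ 0.3423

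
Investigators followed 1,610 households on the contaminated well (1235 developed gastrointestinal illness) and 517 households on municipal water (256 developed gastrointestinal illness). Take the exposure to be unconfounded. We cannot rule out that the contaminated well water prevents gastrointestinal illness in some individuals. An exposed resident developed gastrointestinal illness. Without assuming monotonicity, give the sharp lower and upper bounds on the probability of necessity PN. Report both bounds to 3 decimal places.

0.354 ≤ PN ≤ 0.658

p₁ = P(outcome | exposed) = 1235/1610 = 0.76708
p₀ = P(outcome | unexposed) = 256/517 = 0.49516
Under exogeneity alone the bounds on PN are max{0,(p₁−p₀)/p₁} ≤ PN ≤ min{1,(1−p₀)/p₁}.
  lower = (p₁ − p₀)/p₁ = 0.27192 / 0.76708 ≈ 0.3545
  upper = min{1, (1 − p₀)/p₁} = 0.50484 / 0.76708 ≈ 0.6581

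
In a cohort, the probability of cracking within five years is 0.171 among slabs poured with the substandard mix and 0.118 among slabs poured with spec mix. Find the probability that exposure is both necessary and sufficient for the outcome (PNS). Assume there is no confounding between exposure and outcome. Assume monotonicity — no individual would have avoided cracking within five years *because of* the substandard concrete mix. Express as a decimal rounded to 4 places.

Let p₁ = 0.171, p₀ = 0.118.
Under exogeneity and monotonicity, PNS = p₁ − p₀.
PNS = 0.171 − 0.118 = 0.053

PNS ≈ 0.0530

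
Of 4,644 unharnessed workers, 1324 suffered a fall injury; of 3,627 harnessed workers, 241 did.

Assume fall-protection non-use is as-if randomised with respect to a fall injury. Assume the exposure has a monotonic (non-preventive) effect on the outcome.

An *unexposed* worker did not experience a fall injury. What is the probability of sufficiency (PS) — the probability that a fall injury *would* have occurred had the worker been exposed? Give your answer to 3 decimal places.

PS ≈ 0.234

p₁ = P(outcome | exposed) = 1324/4644 = 0.2851
p₀ = P(outcome | unexposed) = 241/3627 = 0.066446
Under exogeneity and monotonicity, PS = (p₁ − p₀) / (1 − p₀).
PS = (0.2851 − 0.066446) / (1 − 0.066446) = 0.21865 / 0.93355 ≈ 0.2342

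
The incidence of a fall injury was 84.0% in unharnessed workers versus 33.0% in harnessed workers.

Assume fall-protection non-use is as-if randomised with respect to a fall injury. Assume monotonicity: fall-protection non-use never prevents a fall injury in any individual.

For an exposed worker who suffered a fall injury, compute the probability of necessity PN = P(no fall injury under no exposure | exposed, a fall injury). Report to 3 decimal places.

p₁ = 0.84, p₀ = 0.33.
Under exogeneity and monotonicity, PN = (p₁ − p₀) / p₁.
PN = (0.84 − 0.33) / 0.84 = 0.51 / 0.84 ≈ 0.6071

PN ≈ 0.607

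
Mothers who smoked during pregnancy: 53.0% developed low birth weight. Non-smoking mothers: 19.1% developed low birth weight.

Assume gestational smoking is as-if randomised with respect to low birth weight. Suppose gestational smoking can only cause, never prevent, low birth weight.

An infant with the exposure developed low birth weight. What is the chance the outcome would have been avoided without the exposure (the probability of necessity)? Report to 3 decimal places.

PN ≈ 0.640

p₁ = 0.53, p₀ = 0.191.
Under exogeneity and monotonicity, PN = (p₁ − p₀) / p₁.
PN = (0.53 − 0.191) / 0.53 = 0.339 / 0.53 ≈ 0.6396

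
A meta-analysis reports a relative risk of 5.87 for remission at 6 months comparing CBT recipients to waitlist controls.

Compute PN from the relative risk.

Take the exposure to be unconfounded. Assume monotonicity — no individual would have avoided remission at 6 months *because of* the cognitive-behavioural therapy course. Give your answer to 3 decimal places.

Under exogeneity and monotonicity, PN = (RR − 1) / RR = 1 − 1/RR.
PN = (5.87 − 1) / 5.87 = 4.87 / 5.87 ≈ 0.8296

PN ≈ 0.830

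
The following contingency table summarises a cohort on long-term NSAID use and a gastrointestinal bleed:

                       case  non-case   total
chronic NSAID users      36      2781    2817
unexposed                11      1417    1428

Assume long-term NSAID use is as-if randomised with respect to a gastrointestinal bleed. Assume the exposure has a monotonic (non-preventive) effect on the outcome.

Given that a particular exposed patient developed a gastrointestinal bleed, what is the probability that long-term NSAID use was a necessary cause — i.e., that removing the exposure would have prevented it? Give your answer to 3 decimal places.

p₁ = P(outcome | exposed) = 36/2817 = 0.01278
p₀ = P(outcome | unexposed) = 11/1428 = 0.0077031
Under exogeneity and monotonicity, PN = (p₁ − p₀)/p₁.
PN = (0.01278 − 0.0077031) / 0.01278 ≈ 0.3972

PN ≈ 0.397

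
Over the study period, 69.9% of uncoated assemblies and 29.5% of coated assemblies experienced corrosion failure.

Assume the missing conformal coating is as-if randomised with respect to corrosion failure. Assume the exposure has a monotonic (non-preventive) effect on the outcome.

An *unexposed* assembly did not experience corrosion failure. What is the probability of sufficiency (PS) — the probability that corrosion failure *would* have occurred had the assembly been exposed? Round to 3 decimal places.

PS ≈ 0.573

p₁ = 0.699, p₀ = 0.295.
Under exogeneity and monotonicity, PS = (p₁ − p₀) / (1 − p₀).
PS = (0.699 − 0.295) / (1 − 0.295) = 0.404 / 0.705 ≈ 0.5730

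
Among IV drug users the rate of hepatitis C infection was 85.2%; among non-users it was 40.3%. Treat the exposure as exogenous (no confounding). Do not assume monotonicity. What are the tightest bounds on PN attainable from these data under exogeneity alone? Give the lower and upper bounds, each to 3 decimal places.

p₁ = 0.852, p₀ = 0.403.
Under exogeneity alone the bounds on PN are max{0,(p₁−p₀)/p₁} ≤ PN ≤ min{1,(1−p₀)/p₁}.
  lower = (p₁ − p₀)/p₁ = 0.449 / 0.852 ≈ 0.5270
  upper = min{1, (1 − p₀)/p₁} = 0.597 / 0.852 ≈ 0.7007

0.527 ≤ PN ≤ 0.701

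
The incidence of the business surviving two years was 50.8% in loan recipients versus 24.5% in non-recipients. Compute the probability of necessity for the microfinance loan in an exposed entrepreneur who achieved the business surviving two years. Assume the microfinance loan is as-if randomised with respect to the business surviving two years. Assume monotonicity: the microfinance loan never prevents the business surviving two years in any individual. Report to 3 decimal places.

p₁ = 0.508, p₀ = 0.245.
Under exogeneity and monotonicity, PN = (p₁ − p₀) / p₁.
PN = (0.508 − 0.245) / 0.508 = 0.263 / 0.508 ≈ 0.5177

PN ≈ 0.518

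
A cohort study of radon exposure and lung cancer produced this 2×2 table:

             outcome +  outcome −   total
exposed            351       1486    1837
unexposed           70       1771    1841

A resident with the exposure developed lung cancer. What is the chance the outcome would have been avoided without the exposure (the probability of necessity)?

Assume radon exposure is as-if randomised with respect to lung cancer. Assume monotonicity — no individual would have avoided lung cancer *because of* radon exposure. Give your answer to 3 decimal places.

p₁ = P(outcome | exposed) = 351/1837 = 0.19107
p₀ = P(outcome | unexposed) = 70/1841 = 0.038023
Under exogeneity and monotonicity, PN = (p₁ − p₀) / p₁.
PN = (0.19107 − 0.038023) / 0.19107 = 0.15305 / 0.19107 ≈ 0.8010

PN ≈ 0.801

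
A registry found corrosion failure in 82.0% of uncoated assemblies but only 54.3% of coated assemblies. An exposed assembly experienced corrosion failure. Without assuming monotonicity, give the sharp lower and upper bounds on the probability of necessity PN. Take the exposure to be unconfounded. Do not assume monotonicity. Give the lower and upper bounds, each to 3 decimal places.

p₁ = 0.82, p₀ = 0.543.
Under exogeneity alone the bounds on PN are max{0,(p₁−p₀)/p₁} ≤ PN ≤ min{1,(1−p₀)/p₁}.
  lower = (p₁ − p₀)/p₁ = 0.277 / 0.82 ≈ 0.3378
  upper = min{1, (1 − p₀)/p₁} = 0.457 / 0.82 ≈ 0.5573

0.338 ≤ PN ≤ 0.557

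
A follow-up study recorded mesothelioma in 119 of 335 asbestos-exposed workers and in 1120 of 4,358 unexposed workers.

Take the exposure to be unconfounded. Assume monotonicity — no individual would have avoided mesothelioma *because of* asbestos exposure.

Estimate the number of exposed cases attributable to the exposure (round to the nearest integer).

p₁ = P(outcome | exposed) = 119/335 = 0.35522
p₀ = P(outcome | unexposed) = 1120/4358 = 0.257
PN = (p₁ − p₀)/p₁ = (0.35522 − 0.257) / 0.35522 ≈ 0.27652.
Attributable cases ≈ PN × (exposed cases) = 0.27652 × 119 ≈ 32.91.

about 33 cases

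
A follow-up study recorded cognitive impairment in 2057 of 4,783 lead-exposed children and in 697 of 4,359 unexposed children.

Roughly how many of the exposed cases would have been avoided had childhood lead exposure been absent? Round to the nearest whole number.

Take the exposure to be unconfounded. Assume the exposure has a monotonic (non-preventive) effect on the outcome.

p₁ = P(outcome | exposed) = 2057/4783 = 0.43006
p₀ = P(outcome | unexposed) = 697/4359 = 0.1599
PN = (p₁ − p₀)/p₁ = (0.43006 − 0.1599) / 0.43006 ≈ 0.62820.
Attributable cases ≈ PN × (exposed cases) = 0.62820 × 2057 ≈ 1292.20.

about 1292 cases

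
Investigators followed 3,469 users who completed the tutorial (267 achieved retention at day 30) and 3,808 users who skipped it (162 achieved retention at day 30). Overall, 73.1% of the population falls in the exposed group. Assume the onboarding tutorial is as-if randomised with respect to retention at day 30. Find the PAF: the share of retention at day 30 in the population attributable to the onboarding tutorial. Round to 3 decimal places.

p₁ = P(outcome | exposed) = 267/3469 = 0.076967
p₀ = P(outcome | unexposed) = 162/3808 = 0.042542
Overall risk P(Y=1) = π·p₁ + (1−π)·p₀ = 0.731×0.076967 + 0.269×0.042542 = 0.067707.
Under exogeneity, PAF = [P(Y=1) − p₀] / P(Y=1).
PAF = (0.067707 − 0.042542) / 0.067707 ≈ 0.3717

PAF ≈ 0.372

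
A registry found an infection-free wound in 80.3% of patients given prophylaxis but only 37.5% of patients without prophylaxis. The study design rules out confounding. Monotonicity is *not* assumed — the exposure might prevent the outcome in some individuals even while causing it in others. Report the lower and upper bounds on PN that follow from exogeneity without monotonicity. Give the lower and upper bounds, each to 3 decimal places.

0.533 ≤ PN ≤ 0.778

p₁ = 0.803, p₀ = 0.375.
Under exogeneity alone the bounds on PN are max{0,(p₁−p₀)/p₁} ≤ PN ≤ min{1,(1−p₀)/p₁}.
  lower = (p₁ − p₀)/p₁ = 0.428 / 0.803 ≈ 0.5330
  upper = min{1, (1 − p₀)/p₁} = 0.625 / 0.803 ≈ 0.7783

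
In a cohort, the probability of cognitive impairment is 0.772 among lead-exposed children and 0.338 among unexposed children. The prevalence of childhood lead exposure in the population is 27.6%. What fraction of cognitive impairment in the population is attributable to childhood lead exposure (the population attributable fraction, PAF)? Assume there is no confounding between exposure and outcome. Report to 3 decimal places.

PAF ≈ 0.262

Let p₁ = 0.772, p₀ = 0.338.
Overall risk P(Y=1) = π·p₁ + (1−π)·p₀ = 0.276×0.772 + 0.724×0.338 = 0.45778.
Under exogeneity, PAF = [P(Y=1) − p₀] / P(Y=1).
PAF = (0.45778 − 0.338) / 0.45778 ≈ 0.2617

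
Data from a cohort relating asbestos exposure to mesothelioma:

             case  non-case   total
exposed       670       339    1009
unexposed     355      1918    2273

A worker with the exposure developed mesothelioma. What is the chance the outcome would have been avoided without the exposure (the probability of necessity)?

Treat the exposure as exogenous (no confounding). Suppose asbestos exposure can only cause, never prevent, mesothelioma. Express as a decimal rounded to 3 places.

PN ≈ 0.765

p₁ = P(outcome | exposed) = 670/1009 = 0.66402
p₀ = P(outcome | unexposed) = 355/2273 = 0.15618
Under exogeneity and monotonicity, PN = (p₁ − p₀) / p₁.
PN = (0.66402 − 0.15618) / 0.66402 = 0.50784 / 0.66402 ≈ 0.7648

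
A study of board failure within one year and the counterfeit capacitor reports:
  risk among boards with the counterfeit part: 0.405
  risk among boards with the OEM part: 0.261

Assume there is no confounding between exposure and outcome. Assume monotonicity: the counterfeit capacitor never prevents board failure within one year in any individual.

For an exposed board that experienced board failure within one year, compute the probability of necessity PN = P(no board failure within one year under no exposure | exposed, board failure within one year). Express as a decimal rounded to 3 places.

PN ≈ 0.356

Let p₁ = 0.405, p₀ = 0.261.
Under exogeneity and monotonicity, PN = (p₁ − p₀) / p₁.
PN = (0.405 − 0.261) / 0.405 = 0.144 / 0.405 ≈ 0.3556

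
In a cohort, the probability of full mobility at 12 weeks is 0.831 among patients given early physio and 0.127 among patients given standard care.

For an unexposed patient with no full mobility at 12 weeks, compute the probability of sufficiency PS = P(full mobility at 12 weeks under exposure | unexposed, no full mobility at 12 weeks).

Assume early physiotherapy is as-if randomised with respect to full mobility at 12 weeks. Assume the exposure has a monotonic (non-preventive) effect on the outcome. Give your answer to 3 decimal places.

PS ≈ 0.806

Let p₁ = 0.831, p₀ = 0.127.
Under exogeneity and monotonicity, PS = (p₁ − p₀) / (1 − p₀).
PS = (0.831 − 0.127) / (1 − 0.127) = 0.704 / 0.873 ≈ 0.8064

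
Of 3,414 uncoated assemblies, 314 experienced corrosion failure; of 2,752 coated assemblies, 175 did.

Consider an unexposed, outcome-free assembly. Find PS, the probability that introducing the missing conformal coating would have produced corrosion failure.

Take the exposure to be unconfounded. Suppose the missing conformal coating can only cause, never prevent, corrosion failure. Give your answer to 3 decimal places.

PS ≈ 0.030

p₁ = P(outcome | exposed) = 314/3414 = 0.091974
p₀ = P(outcome | unexposed) = 175/2752 = 0.06359
Under exogeneity and monotonicity, PS = (p₁ − p₀) / (1 − p₀).
PS = (0.091974 − 0.06359) / (1 − 0.06359) = 0.028384 / 0.93641 ≈ 0.0303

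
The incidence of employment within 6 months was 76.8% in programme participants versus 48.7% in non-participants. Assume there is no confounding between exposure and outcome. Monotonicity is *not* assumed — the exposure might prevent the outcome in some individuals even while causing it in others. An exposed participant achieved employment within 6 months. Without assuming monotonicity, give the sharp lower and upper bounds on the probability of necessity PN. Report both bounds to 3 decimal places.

p₁ = 0.768, p₀ = 0.487.
Under exogeneity alone the bounds on PN are max{0,(p₁−p₀)/p₁} ≤ PN ≤ min{1,(1−p₀)/p₁}.
  lower = (p₁ − p₀)/p₁ = 0.281 / 0.768 ≈ 0.3659
  upper = min{1, (1 − p₀)/p₁} = 0.513 / 0.768 ≈ 0.6680

0.366 ≤ PN ≤ 0.668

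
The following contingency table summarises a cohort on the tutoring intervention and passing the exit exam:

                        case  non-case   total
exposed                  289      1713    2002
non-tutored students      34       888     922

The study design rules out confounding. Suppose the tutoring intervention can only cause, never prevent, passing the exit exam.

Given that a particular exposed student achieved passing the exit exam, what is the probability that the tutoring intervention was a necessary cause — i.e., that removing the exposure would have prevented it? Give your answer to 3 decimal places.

p₁ = P(outcome | exposed) = 289/2002 = 0.14436
p₀ = P(outcome | unexposed) = 34/922 = 0.036876
Under exogeneity and monotonicity, PN = (p₁ − p₀) / p₁.
PN = (0.14436 − 0.036876) / 0.14436 = 0.10748 / 0.14436 ≈ 0.7445

PN ≈ 0.745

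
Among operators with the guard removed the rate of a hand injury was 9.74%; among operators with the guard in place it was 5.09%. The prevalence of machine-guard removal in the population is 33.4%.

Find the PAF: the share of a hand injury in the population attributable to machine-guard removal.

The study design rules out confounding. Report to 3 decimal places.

PAF ≈ 0.234

p₁ = 0.0974, p₀ = 0.0509.
Overall risk P(Y=1) = π·p₁ + (1−π)·p₀ = 0.334×0.0974 + 0.666×0.0509 = 0.066431.
Under exogeneity, PAF = [P(Y=1) − p₀] / P(Y=1).
PAF = (0.066431 − 0.0509) / 0.066431 ≈ 0.2338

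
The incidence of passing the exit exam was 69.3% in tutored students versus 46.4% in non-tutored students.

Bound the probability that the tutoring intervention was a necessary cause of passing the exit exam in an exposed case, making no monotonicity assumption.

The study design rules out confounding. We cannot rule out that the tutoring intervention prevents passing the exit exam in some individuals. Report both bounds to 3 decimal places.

0.330 ≤ PN ≤ 0.773

p₁ = 0.693, p₀ = 0.464.
Under exogeneity alone the bounds on PN are max{0,(p₁−p₀)/p₁} ≤ PN ≤ min{1,(1−p₀)/p₁}.
  lower = (p₁ − p₀)/p₁ = 0.229 / 0.693 ≈ 0.3304
  upper = min{1, (1 − p₀)/p₁} = 0.536 / 0.693 ≈ 0.7734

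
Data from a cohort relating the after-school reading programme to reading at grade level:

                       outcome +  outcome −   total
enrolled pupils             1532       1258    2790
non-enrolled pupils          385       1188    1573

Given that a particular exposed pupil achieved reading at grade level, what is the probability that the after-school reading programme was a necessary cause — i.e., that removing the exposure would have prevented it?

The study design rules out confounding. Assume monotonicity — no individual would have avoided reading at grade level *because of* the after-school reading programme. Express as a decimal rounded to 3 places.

PN ≈ 0.554

p₁ = P(outcome | exposed) = 1532/2790 = 0.5491
p₀ = P(outcome | unexposed) = 385/1573 = 0.24476
Under exogeneity and monotonicity, PN = (p₁ − p₀)/p₁.
PN = (0.5491 − 0.24476) / 0.5491 ≈ 0.5543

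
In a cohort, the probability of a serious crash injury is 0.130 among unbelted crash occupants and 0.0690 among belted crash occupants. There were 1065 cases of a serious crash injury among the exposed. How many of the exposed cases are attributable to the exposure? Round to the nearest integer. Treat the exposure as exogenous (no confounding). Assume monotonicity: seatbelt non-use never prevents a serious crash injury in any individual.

about 500 cases

Let p₁ = 0.13, p₀ = 0.069.
PN = (p₁ − p₀)/p₁ = (0.13 − 0.069) / 0.13 ≈ 0.46923.
Attributable cases ≈ PN × (exposed cases) = 0.46923 × 1065 ≈ 499.73.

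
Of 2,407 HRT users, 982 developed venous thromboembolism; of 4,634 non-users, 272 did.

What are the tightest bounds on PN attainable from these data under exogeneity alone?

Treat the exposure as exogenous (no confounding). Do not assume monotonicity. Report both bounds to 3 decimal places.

p₁ = P(outcome | exposed) = 982/2407 = 0.40798
p₀ = P(outcome | unexposed) = 272/4634 = 0.058697
Under exogeneity alone the bounds on PN are max{0,(p₁−p₀)/p₁} ≤ PN ≤ min{1,(1−p₀)/p₁}.
  lower = (p₁ − p₀)/p₁ = 0.34928 / 0.40798 ≈ 0.8561
  upper = min{1, (1 − p₀)/p₁} = 0.9413 / 0.40798 ≈ 2.3072 → capped at 1

0.856 ≤ PN ≤ 1.000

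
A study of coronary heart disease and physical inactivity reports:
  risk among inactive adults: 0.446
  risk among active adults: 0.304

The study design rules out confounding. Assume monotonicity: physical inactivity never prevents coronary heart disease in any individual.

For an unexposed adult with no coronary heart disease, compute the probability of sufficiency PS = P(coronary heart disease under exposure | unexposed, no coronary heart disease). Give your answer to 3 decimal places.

PS ≈ 0.204

Let p₁ = 0.446, p₀ = 0.304.
Under exogeneity and monotonicity, PS = (p₁ − p₀) / (1 − p₀).
PS = (0.446 − 0.304) / (1 − 0.304) = 0.142 / 0.696 ≈ 0.2040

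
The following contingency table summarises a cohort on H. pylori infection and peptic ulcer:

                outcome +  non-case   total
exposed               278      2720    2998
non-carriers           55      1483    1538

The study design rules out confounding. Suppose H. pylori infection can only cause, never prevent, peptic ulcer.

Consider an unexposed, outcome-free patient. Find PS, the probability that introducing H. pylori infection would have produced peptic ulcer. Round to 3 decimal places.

PS ≈ 0.059

p₁ = P(outcome | exposed) = 278/2998 = 0.092728
p₀ = P(outcome | unexposed) = 55/1538 = 0.035761
Under exogeneity and monotonicity, PS = (p₁ − p₀)/(1 − p₀).
PS = (0.092728 − 0.035761) / 0.96424 ≈ 0.0591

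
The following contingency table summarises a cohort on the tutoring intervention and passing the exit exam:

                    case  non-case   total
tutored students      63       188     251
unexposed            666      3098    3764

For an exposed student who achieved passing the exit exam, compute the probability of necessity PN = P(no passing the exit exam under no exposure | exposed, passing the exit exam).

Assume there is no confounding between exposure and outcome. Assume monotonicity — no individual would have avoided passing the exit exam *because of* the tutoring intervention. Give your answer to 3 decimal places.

p₁ = P(outcome | exposed) = 63/251 = 0.251
p₀ = P(outcome | unexposed) = 666/3764 = 0.17694
Under exogeneity and monotonicity, PN = (p₁ − p₀) / p₁.
PN = (0.251 − 0.17694) / 0.251 = 0.074057 / 0.251 ≈ 0.2951

PN ≈ 0.295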